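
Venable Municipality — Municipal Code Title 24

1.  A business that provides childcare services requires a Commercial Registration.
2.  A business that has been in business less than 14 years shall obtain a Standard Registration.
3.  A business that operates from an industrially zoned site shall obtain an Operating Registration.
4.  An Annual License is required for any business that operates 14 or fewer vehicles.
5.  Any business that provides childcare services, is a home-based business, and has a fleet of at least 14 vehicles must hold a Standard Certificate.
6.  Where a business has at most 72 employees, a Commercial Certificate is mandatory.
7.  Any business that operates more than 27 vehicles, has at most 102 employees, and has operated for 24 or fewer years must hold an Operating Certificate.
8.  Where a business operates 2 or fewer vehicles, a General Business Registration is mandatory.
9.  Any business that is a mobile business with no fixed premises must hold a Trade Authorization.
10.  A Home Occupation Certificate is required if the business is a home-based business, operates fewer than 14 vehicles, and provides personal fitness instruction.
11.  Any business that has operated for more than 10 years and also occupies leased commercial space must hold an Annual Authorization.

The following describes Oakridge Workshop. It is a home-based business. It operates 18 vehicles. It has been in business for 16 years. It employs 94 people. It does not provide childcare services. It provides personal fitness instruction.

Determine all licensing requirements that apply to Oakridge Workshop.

1. does not provide childcare services → Commercial Registration not required.
2. years in business 16 ≥ 14 → Standard Registration not required.
3. is a home-based business (not: operates from an industrially zoned site) → Operating Registration not required.
4. vehicles 18 > 14 → Annual License not required.
5. does not provide childcare services; is a home-based business; vehicles 18 ≥ 14 → Standard Certificate not required.
6. employees 94 > 72 → Commercial Certificate not required.
7. vehicles 18 ≤ 27; employees 94 ≤ 102; years in business 16 ≤ 24 → Operating Certificate not required.
8. vehicles 18 > 2 → General Business Registration not required.
9. is a home-based business (not: is a mobile business with no fixed premises) → Trade Authorization not required.
10. is a home-based business; vehicles 18 ≥ 14; provides personal fitness instruction → Home Occupation Certificate not required.
11. years in business 16 > 10; is a home-based business (not: occupies leased commercial space) → Annual Authorization not required.

None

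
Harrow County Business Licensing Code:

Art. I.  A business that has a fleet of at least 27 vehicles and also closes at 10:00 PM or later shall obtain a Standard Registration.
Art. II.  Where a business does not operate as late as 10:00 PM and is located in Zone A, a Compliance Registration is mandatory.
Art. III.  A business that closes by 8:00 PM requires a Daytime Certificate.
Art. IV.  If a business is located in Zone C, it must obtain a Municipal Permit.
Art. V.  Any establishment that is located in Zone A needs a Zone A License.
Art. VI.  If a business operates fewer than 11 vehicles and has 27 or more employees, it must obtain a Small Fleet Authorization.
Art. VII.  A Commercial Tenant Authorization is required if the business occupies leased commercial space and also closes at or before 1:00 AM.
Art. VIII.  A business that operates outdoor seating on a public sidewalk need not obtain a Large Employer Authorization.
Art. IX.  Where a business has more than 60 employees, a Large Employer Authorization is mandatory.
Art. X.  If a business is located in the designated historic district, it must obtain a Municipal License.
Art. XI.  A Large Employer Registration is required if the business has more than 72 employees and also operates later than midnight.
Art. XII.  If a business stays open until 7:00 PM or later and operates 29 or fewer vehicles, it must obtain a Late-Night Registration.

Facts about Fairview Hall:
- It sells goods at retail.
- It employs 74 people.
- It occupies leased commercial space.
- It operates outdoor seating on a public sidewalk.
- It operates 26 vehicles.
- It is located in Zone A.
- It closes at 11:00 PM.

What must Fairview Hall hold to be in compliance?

Art. I. vehicles 26 < 27; closes 11:00 PM, after 10:00 PM → Standard Registration not required.
Art. II. closes 11:00 PM, after 10:00 PM; is located in Zone A → Compliance Registration not required.
Art. III. closes 11:00 PM, after 8:00 PM → Daytime Certificate not required.
Art. IV. is located in Zone A (not: is located in Zone C) → Municipal Permit not required.
Art. V. is located in Zone A → Zone A License required.
Art. VI. vehicles 26 ≥ 11; employees 74 ≥ 27 → Small Fleet Authorization not required.
Art. VII. occupies leased commercial space; closes 11:00 PM, at/before 1:00 AM → Commercial Tenant Authorization required.
Art. VIII. operates outdoor seating on a public sidewalk → exempt from Large Employer Authorization.
Art. IX. employees 74 > 60 → Large Employer Authorization required.
Art. X. is located in Zone A (not: is located in the designated historic district) → Municipal License not required.
Art. XI. employees 74 > 72; closes 11:00 PM, at/before midnight → Large Employer Registration not required.
Art. XII. closes 11:00 PM, after 7:00 PM; vehicles 26 ≤ 29 → Late-Night Registration required.

Commercial Tenant Authorization, Late-Night Registration, Zone A License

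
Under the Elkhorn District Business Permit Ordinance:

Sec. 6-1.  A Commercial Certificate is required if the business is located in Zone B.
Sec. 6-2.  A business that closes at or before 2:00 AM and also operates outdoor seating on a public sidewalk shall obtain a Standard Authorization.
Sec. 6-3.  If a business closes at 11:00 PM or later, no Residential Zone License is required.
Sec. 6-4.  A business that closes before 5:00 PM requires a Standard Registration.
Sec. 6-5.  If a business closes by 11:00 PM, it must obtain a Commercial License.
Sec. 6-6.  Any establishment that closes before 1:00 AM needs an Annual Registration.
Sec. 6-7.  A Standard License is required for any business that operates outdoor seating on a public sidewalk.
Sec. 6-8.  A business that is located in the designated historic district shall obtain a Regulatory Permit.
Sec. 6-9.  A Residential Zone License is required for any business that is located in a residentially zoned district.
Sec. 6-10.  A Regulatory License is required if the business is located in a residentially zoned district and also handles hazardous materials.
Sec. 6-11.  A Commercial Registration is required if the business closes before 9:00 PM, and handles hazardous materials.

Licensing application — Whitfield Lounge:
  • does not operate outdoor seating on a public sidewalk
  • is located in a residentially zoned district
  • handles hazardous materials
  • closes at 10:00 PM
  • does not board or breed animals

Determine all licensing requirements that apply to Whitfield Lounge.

Annual Registration, Commercial License, Regulatory License, Residential Zone License

Sec. 6-1. is located in a residentially zoned district (not: is located in Zone B) → Commercial Certificate not required.
Sec. 6-2. closes 10:00 PM, at/before 2:00 AM; does not operate outdoor seating on a public sidewalk → Standard Authorization not required.
Sec. 6-3. closes 10:00 PM, at/before 11:00 PM → Residential Zone License exemption does not apply.
Sec. 6-4. closes 10:00 PM, after 5:00 PM → Standard Registration not required.
Sec. 6-5. closes 10:00 PM, at/before 11:00 PM → Commercial License required.
Sec. 6-6. closes 10:00 PM, at/before 1:00 AM → Annual Registration required.
Sec. 6-7. does not operate outdoor seating on a public sidewalk → Standard License not required.
Sec. 6-8. is located in a residentially zoned district (not: is located in the designated historic district) → Regulatory Permit not required.
Sec. 6-9. is located in a residentially zoned district → Residential Zone License required.
Sec. 6-10. is located in a residentially zoned district; handles hazardous materials → Regulatory License required.
Sec. 6-11. closes 10:00 PM, after 9:00 PM; handles hazardous materials → Commercial Registration not required.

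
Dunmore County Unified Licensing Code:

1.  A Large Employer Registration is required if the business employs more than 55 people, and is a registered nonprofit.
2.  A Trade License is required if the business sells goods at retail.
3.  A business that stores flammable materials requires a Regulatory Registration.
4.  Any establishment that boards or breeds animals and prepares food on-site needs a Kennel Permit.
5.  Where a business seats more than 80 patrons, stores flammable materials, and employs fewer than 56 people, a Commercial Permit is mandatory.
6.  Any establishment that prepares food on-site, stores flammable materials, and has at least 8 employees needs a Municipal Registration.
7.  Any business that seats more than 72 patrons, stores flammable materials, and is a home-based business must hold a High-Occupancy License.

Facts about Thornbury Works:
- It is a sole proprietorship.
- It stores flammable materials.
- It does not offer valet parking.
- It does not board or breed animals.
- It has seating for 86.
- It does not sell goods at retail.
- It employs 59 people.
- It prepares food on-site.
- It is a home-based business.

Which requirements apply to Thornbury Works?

High-Occupancy License, Municipal Registration, Regulatory Registration

1. employees 59 > 55; is a sole proprietorship (not: is a registered nonprofit) → Large Employer Registration not required.
2. does not sell goods at retail → Trade License not required.
3. stores flammable materials → Regulatory Registration required.
4. does not board or breed animals; prepares food on-site → Kennel Permit not required.
5. seating 86 > 80; stores flammable materials; employees 59 ≥ 56 → Commercial Permit not required.
6. prepares food on-site; stores flammable materials; employees 59 ≥ 8 → Municipal Registration required.
7. seating 86 > 72; stores flammable materials; is a home-based business → High-Occupancy License required.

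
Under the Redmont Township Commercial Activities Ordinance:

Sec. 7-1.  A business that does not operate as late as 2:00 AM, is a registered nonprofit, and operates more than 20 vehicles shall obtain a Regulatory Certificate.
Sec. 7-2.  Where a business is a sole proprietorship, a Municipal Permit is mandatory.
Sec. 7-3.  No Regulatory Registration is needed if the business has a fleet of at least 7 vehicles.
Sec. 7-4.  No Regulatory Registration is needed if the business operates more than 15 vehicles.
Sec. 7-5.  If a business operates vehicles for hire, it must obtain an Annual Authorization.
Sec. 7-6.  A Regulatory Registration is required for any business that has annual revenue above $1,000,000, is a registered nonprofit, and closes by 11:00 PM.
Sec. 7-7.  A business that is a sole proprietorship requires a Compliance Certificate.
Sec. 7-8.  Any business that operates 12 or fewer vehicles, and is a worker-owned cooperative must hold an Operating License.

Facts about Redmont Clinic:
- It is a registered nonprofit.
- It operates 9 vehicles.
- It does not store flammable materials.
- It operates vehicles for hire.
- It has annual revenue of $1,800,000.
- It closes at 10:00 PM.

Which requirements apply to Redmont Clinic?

Annual Authorization

Sec. 7-1. closes 10:00 PM, at/before 2:00 AM; is a registered nonprofit; vehicles 9 ≤ 20 → Regulatory Certificate not required.
Sec. 7-2. is a registered nonprofit (not: is a sole proprietorship) → Municipal Permit not required.
Sec. 7-3. vehicles 9 ≥ 7 → exempt from Regulatory Registration.
Sec. 7-4. vehicles 9 ≤ 15 → Regulatory Registration exemption does not apply.
Sec. 7-5. operates vehicles for hire → Annual Authorization required.
Sec. 7-6. revenue $1,800,000 > $1,000,000; is a registered nonprofit; closes 10:00 PM, at/before 11:00 PM → Regulatory Registration required.
Sec. 7-7. is a registered nonprofit (not: is a sole proprietorship) → Compliance Certificate not required.
Sec. 7-8. vehicles 9 ≤ 12; is a registered nonprofit (not: is a worker-owned cooperative) → Operating License not required.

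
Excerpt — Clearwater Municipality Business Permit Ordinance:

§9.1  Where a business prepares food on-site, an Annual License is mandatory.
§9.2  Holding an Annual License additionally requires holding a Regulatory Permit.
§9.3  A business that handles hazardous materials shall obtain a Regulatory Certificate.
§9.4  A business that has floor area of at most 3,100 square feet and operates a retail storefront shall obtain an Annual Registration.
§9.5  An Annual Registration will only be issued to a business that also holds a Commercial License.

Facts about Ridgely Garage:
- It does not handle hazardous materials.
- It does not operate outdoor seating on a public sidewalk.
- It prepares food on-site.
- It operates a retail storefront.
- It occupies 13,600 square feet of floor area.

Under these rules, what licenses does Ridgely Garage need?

Annual License, Regulatory Permit

§9.1 prepares food on-site → Annual License required.
§9.2 Annual License is required → Regulatory Permit also required.
§9.3 does not handle hazardous materials → Regulatory Certificate not required.
§9.4 floor area 13,600 square feet > 3,100 square feet; operates a retail storefront → Annual Registration not required.
§9.5 Annual Registration is not required → no effect.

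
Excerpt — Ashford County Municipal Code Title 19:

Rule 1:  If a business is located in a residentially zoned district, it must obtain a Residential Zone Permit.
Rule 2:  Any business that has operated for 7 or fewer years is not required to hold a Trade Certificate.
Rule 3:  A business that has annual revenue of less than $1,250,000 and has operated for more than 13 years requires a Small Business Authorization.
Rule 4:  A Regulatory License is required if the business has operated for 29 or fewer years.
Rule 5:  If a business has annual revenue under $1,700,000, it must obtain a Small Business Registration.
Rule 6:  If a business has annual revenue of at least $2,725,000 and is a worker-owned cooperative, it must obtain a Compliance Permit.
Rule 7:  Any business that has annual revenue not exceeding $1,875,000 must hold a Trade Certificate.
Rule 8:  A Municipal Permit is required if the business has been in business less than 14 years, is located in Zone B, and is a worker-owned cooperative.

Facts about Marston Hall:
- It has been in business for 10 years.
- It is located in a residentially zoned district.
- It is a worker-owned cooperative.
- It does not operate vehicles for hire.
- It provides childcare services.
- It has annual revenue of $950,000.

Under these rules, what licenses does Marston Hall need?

Rule 1: is located in a residentially zoned district → Residential Zone Permit required.
Rule 2: years in business 10 > 7 → Trade Certificate exemption does not apply.
Rule 3: revenue $950,000 < $1,250,000; years in business 10 ≤ 13 → Small Business Authorization not required.
Rule 4: years in business 10 ≤ 29 → Regulatory License required.
Rule 5: revenue $950,000 < $1,700,000 → Small Business Registration required.
Rule 6: revenue $950,000 < $2,725,000; is a worker-owned cooperative → Compliance Permit not required.
Rule 7: revenue $950,000 ≤ $1,875,000 → Trade Certificate required.
Rule 8: years in business 10 < 14; is located in a residentially zoned district (not: is located in Zone B); is a worker-owned cooperative → Municipal Permit not required.

Regulatory License, Residential Zone Permit, Small Business Registration, Trade Certificate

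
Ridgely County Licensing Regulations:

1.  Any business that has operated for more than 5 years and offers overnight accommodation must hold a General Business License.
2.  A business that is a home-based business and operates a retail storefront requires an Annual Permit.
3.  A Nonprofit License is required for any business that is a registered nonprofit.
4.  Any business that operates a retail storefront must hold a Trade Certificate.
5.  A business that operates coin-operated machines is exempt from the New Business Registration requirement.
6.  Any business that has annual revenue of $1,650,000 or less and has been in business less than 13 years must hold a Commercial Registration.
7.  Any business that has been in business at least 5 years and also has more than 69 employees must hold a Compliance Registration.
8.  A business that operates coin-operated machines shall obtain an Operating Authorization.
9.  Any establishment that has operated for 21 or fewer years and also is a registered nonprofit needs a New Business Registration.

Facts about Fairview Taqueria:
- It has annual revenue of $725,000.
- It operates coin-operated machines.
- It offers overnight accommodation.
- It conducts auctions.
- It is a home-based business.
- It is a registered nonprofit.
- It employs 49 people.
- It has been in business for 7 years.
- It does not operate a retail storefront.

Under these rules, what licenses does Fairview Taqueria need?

1. years in business 7 > 5; offers overnight accommodation → General Business License required.
2. is a home-based business; does not operate a retail storefront → Annual Permit not required.
3. is a registered nonprofit → Nonprofit License required.
4. does not operate a retail storefront → Trade Certificate not required.
5. operates coin-operated machines → exempt from New Business Registration.
6. revenue $725,000 ≤ $1,650,000; years in business 7 < 13 → Commercial Registration required.
7. years in business 7 ≥ 5; employees 49 ≤ 69 → Compliance Registration not required.
8. operates coin-operated machines → Operating Authorization required.
9. years in business 7 ≤ 21; is a registered nonprofit → New Business Registration required.

Commercial Registration, General Business License, Nonprofit License, Operating Authorization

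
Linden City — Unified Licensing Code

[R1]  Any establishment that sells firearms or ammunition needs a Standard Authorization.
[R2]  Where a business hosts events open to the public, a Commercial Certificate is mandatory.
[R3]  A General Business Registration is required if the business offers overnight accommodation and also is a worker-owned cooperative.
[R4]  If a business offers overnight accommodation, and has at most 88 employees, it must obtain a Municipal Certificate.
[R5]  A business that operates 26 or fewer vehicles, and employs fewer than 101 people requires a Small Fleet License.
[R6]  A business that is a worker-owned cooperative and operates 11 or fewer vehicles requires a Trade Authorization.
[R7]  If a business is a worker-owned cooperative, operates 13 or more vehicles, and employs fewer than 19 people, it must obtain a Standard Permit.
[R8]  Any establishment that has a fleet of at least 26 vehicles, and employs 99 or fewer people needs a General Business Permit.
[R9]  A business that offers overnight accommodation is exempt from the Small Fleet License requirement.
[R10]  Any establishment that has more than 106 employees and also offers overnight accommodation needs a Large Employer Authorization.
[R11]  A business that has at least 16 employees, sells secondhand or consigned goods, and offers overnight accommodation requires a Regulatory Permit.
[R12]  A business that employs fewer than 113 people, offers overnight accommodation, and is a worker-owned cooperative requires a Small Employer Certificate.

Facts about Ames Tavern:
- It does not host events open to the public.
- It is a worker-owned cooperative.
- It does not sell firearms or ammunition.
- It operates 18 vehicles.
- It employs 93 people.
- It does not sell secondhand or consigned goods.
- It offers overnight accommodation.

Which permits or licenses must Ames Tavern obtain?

[R1] does not sell firearms or ammunition → Standard Authorization not required.
[R2] does not host events open to the public → Commercial Certificate not required.
[R3] offers overnight accommodation; is a worker-owned cooperative → General Business Registration required.
[R4] offers overnight accommodation; employees 93 > 88 → Municipal Certificate not required.
[R5] vehicles 18 ≤ 26; employees 93 < 101 → Small Fleet License required.
[R6] is a worker-owned cooperative; vehicles 18 > 11 → Trade Authorization not required.
[R7] is a worker-owned cooperative; vehicles 18 ≥ 13; employees 93 ≥ 19 → Standard Permit not required.
[R8] vehicles 18 < 26; employees 93 ≤ 99 → General Business Permit not required.
[R9] offers overnight accommodation → exempt from Small Fleet License.
[R10] employees 93 ≤ 106; offers overnight accommodation → Large Employer Authorization not required.
[R11] employees 93 ≥ 16; does not sell secondhand or consigned goods; offers overnight accommodation → Regulatory Permit not required.
[R12] employees 93 < 113; offers overnight accommodation; is a worker-owned cooperative → Small Employer Certificate required.

General Business Registration, Small Employer Certificate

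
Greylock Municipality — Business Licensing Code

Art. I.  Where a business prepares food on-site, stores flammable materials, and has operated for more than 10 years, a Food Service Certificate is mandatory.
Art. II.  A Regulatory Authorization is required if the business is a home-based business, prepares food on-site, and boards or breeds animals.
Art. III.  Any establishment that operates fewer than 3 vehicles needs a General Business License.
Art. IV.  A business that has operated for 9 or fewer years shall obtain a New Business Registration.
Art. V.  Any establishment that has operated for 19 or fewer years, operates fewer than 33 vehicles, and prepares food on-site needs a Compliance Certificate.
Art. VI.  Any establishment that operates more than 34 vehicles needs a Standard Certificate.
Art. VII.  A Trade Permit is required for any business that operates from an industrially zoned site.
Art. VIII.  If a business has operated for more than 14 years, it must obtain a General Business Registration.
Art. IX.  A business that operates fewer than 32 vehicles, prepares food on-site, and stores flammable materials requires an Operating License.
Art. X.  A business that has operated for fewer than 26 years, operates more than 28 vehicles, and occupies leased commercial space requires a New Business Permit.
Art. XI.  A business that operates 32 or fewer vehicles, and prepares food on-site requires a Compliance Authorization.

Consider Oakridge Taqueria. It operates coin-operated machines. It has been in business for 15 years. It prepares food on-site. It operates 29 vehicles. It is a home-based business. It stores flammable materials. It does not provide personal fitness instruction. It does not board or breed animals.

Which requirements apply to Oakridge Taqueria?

Compliance Authorization, Compliance Certificate, Food Service Certificate, General Business Registration, Operating License

Art. I. prepares food on-site; stores flammable materials; years in business 15 > 10 → Food Service Certificate required.
Art. II. is a home-based business; prepares food on-site; does not board or breed animals → Regulatory Authorization not required.
Art. III. vehicles 29 ≥ 3 → General Business License not required.
Art. IV. years in business 15 > 9 → New Business Registration not required.
Art. V. years in business 15 ≤ 19; vehicles 29 < 33; prepares food on-site → Compliance Certificate required.
Art. VI. vehicles 29 ≤ 34 → Standard Certificate not required.
Art. VII. is a home-based business (not: operates from an industrially zoned site) → Trade Permit not required.
Art. VIII. years in business 15 > 14 → General Business Registration required.
Art. IX. vehicles 29 < 32; prepares food on-site; stores flammable materials → Operating License required.
Art. X. years in business 15 < 26; vehicles 29 > 28; is a home-based business (not: occupies leased commercial space) → New Business Permit not required.
Art. XI. vehicles 29 ≤ 32; prepares food on-site → Compliance Authorization required.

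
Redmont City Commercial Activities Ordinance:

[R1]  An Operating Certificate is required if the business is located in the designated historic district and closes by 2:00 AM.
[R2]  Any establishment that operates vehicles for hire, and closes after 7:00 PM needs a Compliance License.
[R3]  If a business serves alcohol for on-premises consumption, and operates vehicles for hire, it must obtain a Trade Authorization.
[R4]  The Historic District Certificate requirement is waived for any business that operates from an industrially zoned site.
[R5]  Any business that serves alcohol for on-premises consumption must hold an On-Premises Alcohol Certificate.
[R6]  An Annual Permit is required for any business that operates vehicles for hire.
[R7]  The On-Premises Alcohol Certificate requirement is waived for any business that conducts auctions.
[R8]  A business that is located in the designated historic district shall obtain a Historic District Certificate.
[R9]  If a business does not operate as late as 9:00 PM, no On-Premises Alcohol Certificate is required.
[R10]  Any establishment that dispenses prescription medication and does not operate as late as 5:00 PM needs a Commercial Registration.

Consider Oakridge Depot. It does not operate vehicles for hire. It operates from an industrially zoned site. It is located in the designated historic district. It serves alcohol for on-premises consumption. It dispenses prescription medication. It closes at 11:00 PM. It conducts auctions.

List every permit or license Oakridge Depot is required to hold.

Operating Certificate

[R1] is located in the designated historic district; closes 11:00 PM, at/before 2:00 AM → Operating Certificate required.
[R2] does not operate vehicles for hire; closes 11:00 PM, after 7:00 PM → Compliance License not required.
[R3] serves alcohol for on-premises consumption; does not operate vehicles for hire → Trade Authorization not required.
[R4] operates from an industrially zoned site → exempt from Historic District Certificate.
[R5] serves alcohol for on-premises consumption → On-Premises Alcohol Certificate required.
[R6] does not operate vehicles for hire → Annual Permit not required.
[R7] conducts auctions → exempt from On-Premises Alcohol Certificate.
[R8] is located in the designated historic district → Historic District Certificate required.
[R9] closes 11:00 PM, after 9:00 PM → On-Premises Alcohol Certificate exemption does not apply.
[R10] dispenses prescription medication; closes 11:00 PM, after 5:00 PM → Commercial Registration not required.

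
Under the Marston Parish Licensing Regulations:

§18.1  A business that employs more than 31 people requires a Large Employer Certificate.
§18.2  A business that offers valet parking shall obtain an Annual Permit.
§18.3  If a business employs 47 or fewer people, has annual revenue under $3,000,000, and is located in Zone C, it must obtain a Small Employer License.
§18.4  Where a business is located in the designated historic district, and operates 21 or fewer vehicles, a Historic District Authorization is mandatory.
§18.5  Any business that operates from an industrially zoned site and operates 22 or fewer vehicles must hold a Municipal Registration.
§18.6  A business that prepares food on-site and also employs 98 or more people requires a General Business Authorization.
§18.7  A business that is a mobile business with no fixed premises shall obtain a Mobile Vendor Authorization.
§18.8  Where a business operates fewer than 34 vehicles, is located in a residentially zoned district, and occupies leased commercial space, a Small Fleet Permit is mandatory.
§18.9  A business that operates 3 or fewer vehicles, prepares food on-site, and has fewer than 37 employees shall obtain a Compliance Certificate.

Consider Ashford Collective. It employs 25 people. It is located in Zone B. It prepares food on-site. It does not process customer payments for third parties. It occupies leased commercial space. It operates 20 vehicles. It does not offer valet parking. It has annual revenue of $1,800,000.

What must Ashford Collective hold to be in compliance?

§18.1 employees 25 ≤ 31 → Large Employer Certificate not required.
§18.2 does not offer valet parking → Annual Permit not required.
§18.3 employees 25 ≤ 47; revenue $1,800,000 < $3,000,000; is located in Zone B (not: is located in Zone C) → Small Employer License not required.
§18.4 is located in Zone B (not: is located in the designated historic district); vehicles 20 ≤ 21 → Historic District Authorization not required.
§18.5 occupies leased commercial space (not: operates from an industrially zoned site); vehicles 20 ≤ 22 → Municipal Registration not required.
§18.6 prepares food on-site; employees 25 < 98 → General Business Authorization not required.
§18.7 occupies leased commercial space (not: is a mobile business with no fixed premises) → Mobile Vendor Authorization not required.
§18.8 vehicles 20 < 34; is located in Zone B (not: is located in a residentially zoned district); occupies leased commercial space → Small Fleet Permit not required.
§18.9 vehicles 20 > 3; prepares food on-site; employees 25 < 37 → Compliance Certificate not required.

None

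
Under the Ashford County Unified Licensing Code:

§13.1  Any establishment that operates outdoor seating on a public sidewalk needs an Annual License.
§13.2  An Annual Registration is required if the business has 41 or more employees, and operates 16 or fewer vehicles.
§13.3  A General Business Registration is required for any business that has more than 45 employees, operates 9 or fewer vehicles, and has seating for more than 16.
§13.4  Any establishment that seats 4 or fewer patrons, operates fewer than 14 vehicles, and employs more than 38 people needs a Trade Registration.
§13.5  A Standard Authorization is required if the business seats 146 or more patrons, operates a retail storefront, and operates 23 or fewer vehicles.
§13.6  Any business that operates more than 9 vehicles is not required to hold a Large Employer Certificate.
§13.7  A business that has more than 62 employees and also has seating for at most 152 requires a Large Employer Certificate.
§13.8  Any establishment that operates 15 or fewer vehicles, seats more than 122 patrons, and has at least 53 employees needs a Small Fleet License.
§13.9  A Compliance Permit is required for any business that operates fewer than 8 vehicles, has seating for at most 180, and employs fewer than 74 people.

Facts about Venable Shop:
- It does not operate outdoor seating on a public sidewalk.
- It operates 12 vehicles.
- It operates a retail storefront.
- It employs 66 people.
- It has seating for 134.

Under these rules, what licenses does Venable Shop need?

Annual Registration, Small Fleet License

§13.1 does not operate outdoor seating on a public sidewalk → Annual License not required.
§13.2 employees 66 ≥ 41; vehicles 12 ≤ 16 → Annual Registration required.
§13.3 employees 66 > 45; vehicles 12 > 9; seating 134 > 16 → General Business Registration not required.
§13.4 seating 134 > 4; vehicles 12 < 14; employees 66 > 38 → Trade Registration not required.
§13.5 seating 134 < 146; operates a retail storefront; vehicles 12 ≤ 23 → Standard Authorization not required.
§13.6 vehicles 12 > 9 → exempt from Large Employer Certificate.
§13.7 employees 66 > 62; seating 134 ≤ 152 → Large Employer Certificate required.
§13.8 vehicles 12 ≤ 15; seating 134 > 122; employees 66 ≥ 53 → Small Fleet License required.
§13.9 vehicles 12 ≥ 8; seating 134 ≤ 180; employees 66 < 74 → Compliance Permit not required.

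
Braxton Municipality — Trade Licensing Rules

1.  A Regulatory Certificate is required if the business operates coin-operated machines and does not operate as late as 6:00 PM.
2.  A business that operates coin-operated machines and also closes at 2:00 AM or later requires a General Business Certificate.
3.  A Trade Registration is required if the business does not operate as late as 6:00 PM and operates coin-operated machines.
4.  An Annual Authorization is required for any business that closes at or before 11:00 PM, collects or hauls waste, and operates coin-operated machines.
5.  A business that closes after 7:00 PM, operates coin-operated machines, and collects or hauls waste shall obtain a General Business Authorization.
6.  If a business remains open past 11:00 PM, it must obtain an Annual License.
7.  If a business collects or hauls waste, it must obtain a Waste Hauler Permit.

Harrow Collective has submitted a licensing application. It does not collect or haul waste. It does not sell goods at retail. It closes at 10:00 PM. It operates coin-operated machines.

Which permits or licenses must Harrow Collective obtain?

1. operates coin-operated machines; closes 10:00 PM, after 6:00 PM → Regulatory Certificate not required.
2. operates coin-operated machines; closes 10:00 PM, at/before 2:00 AM → General Business Certificate not required.
3. closes 10:00 PM, after 6:00 PM; operates coin-operated machines → Trade Registration not required.
4. closes 10:00 PM, at/before 11:00 PM; does not collect or haul waste; operates coin-operated machines → Annual Authorization not required.
5. closes 10:00 PM, after 7:00 PM; operates coin-operated machines; does not collect or haul waste → General Business Authorization not required.
6. closes 10:00 PM, at/before 11:00 PM → Annual License not required.
7. does not collect or haul waste → Waste Hauler Permit not required.

None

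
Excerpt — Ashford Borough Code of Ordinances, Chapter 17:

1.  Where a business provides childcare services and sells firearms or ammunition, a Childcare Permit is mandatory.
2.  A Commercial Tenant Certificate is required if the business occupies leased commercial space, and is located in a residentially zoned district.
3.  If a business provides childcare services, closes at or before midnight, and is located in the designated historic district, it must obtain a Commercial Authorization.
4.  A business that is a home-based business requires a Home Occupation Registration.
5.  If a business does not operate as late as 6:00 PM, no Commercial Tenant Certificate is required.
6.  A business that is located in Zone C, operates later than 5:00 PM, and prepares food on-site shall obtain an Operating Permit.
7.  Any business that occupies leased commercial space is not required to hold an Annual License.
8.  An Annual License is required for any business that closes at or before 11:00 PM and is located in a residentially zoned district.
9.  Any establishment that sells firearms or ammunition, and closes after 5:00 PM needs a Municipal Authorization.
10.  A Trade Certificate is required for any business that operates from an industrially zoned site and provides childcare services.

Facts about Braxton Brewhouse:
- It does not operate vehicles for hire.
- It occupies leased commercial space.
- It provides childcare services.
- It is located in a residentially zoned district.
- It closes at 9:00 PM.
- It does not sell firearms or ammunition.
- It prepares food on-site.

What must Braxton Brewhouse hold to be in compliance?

Commercial Tenant Certificate

1. provides childcare services; does not sell firearms or ammunition → Childcare Permit not required.
2. occupies leased commercial space; is located in a residentially zoned district → Commercial Tenant Certificate required.
3. provides childcare services; closes 9:00 PM, at/before midnight; is located in a residentially zoned district (not: is located in the designated historic district) → Commercial Authorization not required.
4. occupies leased commercial space (not: is a home-based business) → Home Occupation Registration not required.
5. closes 9:00 PM, after 6:00 PM → Commercial Tenant Certificate exemption does not apply.
6. is located in a residentially zoned district (not: is located in Zone C); closes 9:00 PM, after 5:00 PM; prepares food on-site → Operating Permit not required.
7. occupies leased commercial space → exempt from Annual License.
8. closes 9:00 PM, at/before 11:00 PM; is located in a residentially zoned district → Annual License required.
9. does not sell firearms or ammunition; closes 9:00 PM, after 5:00 PM → Municipal Authorization not required.
10. occupies leased commercial space (not: operates from an industrially zoned site); provides childcare services → Trade Certificate not required.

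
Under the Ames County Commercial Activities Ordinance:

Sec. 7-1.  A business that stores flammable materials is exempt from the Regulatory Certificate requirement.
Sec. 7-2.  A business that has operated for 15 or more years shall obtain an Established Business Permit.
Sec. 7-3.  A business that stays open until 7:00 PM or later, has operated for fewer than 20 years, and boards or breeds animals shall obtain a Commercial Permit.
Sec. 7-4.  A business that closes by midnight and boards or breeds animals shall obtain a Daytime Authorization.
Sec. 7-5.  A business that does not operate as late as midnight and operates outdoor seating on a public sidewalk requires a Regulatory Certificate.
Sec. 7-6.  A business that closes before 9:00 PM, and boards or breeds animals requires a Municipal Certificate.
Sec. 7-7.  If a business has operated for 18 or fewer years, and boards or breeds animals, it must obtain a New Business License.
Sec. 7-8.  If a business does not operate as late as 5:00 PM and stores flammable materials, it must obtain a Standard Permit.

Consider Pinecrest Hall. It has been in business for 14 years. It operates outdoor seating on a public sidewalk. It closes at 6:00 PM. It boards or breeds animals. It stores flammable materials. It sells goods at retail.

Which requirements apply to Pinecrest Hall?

Daytime Authorization, Municipal Certificate, New Business License

Sec. 7-1. stores flammable materials → exempt from Regulatory Certificate.
Sec. 7-2. years in business 14 < 15 → Established Business Permit not required.
Sec. 7-3. closes 6:00 PM, at/before 7:00 PM; years in business 14 < 20; boards or breeds animals → Commercial Permit not required.
Sec. 7-4. closes 6:00 PM, at/before midnight; boards or breeds animals → Daytime Authorization required.
Sec. 7-5. closes 6:00 PM, at/before midnight; operates outdoor seating on a public sidewalk → Regulatory Certificate required.
Sec. 7-6. closes 6:00 PM, at/before 9:00 PM; boards or breeds animals → Municipal Certificate required.
Sec. 7-7. years in business 14 ≤ 18; boards or breeds animals → New Business License required.
Sec. 7-8. closes 6:00 PM, after 5:00 PM; stores flammable materials → Standard Permit not required.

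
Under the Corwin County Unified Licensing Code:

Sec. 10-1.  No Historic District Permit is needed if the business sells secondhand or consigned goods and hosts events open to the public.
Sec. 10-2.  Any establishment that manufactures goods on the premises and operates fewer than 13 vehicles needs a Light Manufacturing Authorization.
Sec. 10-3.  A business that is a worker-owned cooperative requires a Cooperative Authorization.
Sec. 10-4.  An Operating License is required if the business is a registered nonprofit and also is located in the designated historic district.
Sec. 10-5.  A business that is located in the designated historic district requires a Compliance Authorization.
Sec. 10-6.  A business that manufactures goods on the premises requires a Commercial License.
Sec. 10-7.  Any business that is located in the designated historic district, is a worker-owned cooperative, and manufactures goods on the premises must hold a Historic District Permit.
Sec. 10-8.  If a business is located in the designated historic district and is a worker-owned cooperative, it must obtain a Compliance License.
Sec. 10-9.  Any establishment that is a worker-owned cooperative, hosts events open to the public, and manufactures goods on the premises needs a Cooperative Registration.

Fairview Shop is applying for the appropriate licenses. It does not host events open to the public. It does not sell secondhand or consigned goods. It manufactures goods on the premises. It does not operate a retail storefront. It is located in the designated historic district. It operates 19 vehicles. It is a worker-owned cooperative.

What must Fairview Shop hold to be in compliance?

Sec. 10-1. does not sell secondhand or consigned goods; does not host events open to the public → Historic District Permit exemption does not apply.
Sec. 10-2. manufactures goods on the premises; vehicles 19 ≥ 13 → Light Manufacturing Authorization not required.
Sec. 10-3. is a worker-owned cooperative → Cooperative Authorization required.
Sec. 10-4. is a worker-owned cooperative (not: is a registered nonprofit); is located in the designated historic district → Operating License not required.
Sec. 10-5. is located in the designated historic district → Compliance Authorization required.
Sec. 10-6. manufactures goods on the premises → Commercial License required.
Sec. 10-7. is located in the designated historic district; is a worker-owned cooperative; manufactures goods on the premises → Historic District Permit required.
Sec. 10-8. is located in the designated historic district; is a worker-owned cooperative → Compliance License required.
Sec. 10-9. is a worker-owned cooperative; does not host events open to the public; manufactures goods on the premises → Cooperative Registration not required.

Commercial License, Compliance Authorization, Compliance License, Cooperative Authorization, Historic District Permit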